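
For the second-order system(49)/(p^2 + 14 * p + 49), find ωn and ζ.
Standard form: ωn²/(p²+2ζωn·p+ωn²).
const=49=ωn² → ωn=7, p coeff=14=2ζωn → ζ=1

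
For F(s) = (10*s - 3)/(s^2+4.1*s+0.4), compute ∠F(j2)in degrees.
Substitute s = j*2: F(j2) = 2.17955 - 0.591022j.
∠F(j2) = atan2(Im, Re) = atan2(-0.591022, 2.17955) = -15.17°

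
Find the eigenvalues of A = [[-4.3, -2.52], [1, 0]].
Eigenvalues solve det(λI - A) = 0.
Characteristic polynomial: λ^2 + 4.3*λ + 2.52 = 0.
Factor: (λ + 3.6)(λ + 0.7) = 0.
Roots: -0.7, -3.6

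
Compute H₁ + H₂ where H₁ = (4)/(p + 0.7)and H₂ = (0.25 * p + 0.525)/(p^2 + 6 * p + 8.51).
Parallel: H = H₁ + H₂ = (n₁·d₂ + n₂·d₁)/(d₁·d₂).
n₁·d₂ = 4*p^2 + 24*p + 34.04. n₂·d₁ = 0.25*p^2 + 0.7*p + 0.3675. Sum = 4.25*p^2 + 24.7*p + 34.4075. d₁·d₂ = p^3 + 6.7*p^2 + 12.71*p + 5.957.
H(p) = (4.25*p^2 + 24.7*p + 34.4075)/(p^3 + 6.7*p^2 + 12.71*p + 5.957)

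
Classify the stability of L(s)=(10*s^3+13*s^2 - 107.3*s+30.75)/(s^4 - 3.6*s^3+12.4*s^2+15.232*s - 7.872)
Denominator: s^4 - 3.6*s^3 + 12.4*s^2 + 15.232*s - 7.872 = (s - 0.4)(s + 1.2)(s^2 - 4.4*s + 16.4). Poles: -1.2, 0.4, 2.2 + 3.4j, 2.2 - 3.4j. Unstable (3 pole(s) in RHP)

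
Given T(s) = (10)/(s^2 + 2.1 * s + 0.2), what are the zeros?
Numerator is a nonzero constant (10) → Zeros: none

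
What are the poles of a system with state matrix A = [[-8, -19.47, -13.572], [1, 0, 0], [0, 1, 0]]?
Eigenvalues solve det(λI - A) = 0.
Characteristic polynomial: λ^3 + 8*λ^2 + 19.47*λ + 13.572 = 0.
Factor: (λ + 1.2)(λ + 2.9)(λ + 3.9) = 0.
Roots: -1.2, -2.9, -3.9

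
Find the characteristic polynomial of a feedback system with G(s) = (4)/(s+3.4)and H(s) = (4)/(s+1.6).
Characteristic poly = G_den * H_den + G_num * H_num = (s^2 + 5*s + 5.44) + (16) = s^2 + 5*s + 21.44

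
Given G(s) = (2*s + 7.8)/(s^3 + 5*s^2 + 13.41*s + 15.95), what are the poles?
Set denominator = 0: s^3 + 5*s^2 + 13.41*s + 15.95 = (s + 2.2)(s^2 + 2.8*s + 7.25) = 0 → Poles: -1.4 + 2.3j, -1.4 - 2.3j, -2.2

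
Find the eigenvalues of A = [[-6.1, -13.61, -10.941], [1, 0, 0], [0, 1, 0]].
Eigenvalues solve det(λI - A) = 0.
Characteristic polynomial: λ^3 + 6.1*λ^2 + 13.61*λ + 10.941 = 0.
Factor: (λ + 2.1)(λ^2 + 4*λ + 5.21) = 0.
Roots: -2 + 1.1j, -2 - 1.1j, -2.1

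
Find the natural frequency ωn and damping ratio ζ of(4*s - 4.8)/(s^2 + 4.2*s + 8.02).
Underdamped: complex pole -2.1 + 1.9j. ωn = |pole| = 2.832, ζ = -Re(pole)/ωn = 0.7415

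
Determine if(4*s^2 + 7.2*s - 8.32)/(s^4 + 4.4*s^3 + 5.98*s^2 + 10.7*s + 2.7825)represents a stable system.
Denominator: s^4 + 4.4*s^3 + 5.98*s^2 + 10.7*s + 2.7825 = (s + 3.5)(s + 0.3)(s^2 + 0.6*s + 2.65). Poles: -0.3, -0.3 + 1.6j, -0.3 - 1.6j, -3.5. All Re(p)<0: Yes (stable)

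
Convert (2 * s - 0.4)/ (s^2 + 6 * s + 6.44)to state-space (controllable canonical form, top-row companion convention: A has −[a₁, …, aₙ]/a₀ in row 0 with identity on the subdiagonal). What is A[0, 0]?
Reachable canonical form for den = s^2 + 6*s + 6.44: top row of A = -[a₁,a₂,...,aₙ]/a₀, ones on the subdiagonal, zeros elsewhere.
A = [[-6, -6.44], [1, 0]].
A[0,0] = -6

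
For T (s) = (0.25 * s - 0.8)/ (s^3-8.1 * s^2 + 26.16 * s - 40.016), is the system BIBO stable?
Denominator: s^3 - 8.1*s^2 + 26.16*s - 40.016 = (s - 4.1)(s^2 - 4*s + 9.76). Poles: 2 + 2.4j, 2 - 2.4j, 4.1. All Re(p)<0: No (unstable)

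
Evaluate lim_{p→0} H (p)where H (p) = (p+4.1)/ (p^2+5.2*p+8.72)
DC gain = H(0) = num(0)/den(0) = 4.1/8.72 = 0.4702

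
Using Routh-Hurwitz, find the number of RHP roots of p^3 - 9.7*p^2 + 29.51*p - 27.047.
Routh array:
p^3: [1, 29.51]; p^2: [-9.7, -27.047]; p^1: [26.7216]; p^0: [-27.047]
First column: [1, -9.7, 26.7216, -27.047]. Sign changes = RHP roots = 3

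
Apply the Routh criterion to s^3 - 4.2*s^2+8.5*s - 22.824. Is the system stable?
Routh array:
s^3: [1, 8.5]; s^2: [-4.2, -22.824]; s^1: [3.06571]; s^0: [-22.824]
First column: [1, -4.2, 3.06571, -22.824]. Sign changes = 3.
No, unstable (3 RHP root(s))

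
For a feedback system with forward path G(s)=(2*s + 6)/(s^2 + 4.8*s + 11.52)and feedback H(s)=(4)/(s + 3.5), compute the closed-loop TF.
Closed-loop T = G/(1+GH).
Numerator: G_num * H_den = 2*s^2 + 13*s + 21.
Denominator: G_den * H_den + G_num * H_num = (s^3 + 8.3*s^2 + 28.32*s + 40.32) + (8*s + 24) = s^3 + 8.3*s^2 + 36.32*s + 64.32.
T(s) = (2*s^2 + 13*s + 21)/(s^3 + 8.3*s^2 + 36.32*s + 64.32)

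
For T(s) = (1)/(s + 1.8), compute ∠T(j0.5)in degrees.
Substitute s = j*0.5: T(j0.5) = 0.515759 - 0.143266j.
∠T(j0.5) = atan2(Im, Re) = atan2(-0.143266, 0.515759) = -15.52°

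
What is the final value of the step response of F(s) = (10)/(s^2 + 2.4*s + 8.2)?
FVT: lim_{t→∞} y(t) = lim_{s→0} s*Y(s) where Y(s) = F(s)/s.
= lim_{s→0} F(s) = F(0) = num(0)/den(0) = 10/8.2 = 1.22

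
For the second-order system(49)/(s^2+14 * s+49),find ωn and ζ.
Standard form: ωn²/(s²+2ζωn·s+ωn²).
const=49=ωn² → ωn=7, s coeff=14=2ζωn → ζ=1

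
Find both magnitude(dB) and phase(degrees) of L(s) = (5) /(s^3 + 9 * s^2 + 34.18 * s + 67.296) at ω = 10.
Substitute s = j*10: L(j10) = -0.00369557 + 0.00292112j.
|L| = 20*log₁₀(sqrt(Re²+Im²)) = -46.54 dB.
∠L = atan2(Im, Re) = 141.68° (principal value).
Summing the individual angle contributions Σ∠(j10 − zᵢ) − Σ∠(j10 − pₖ) over the 0 zero(s) and 3 pole(s), each followed continuously from ω = 0 (DC phase referenced to (−180°, 180°]), gives -218.32°, i.e. the principal value - 360°. Continuous Bode phase = -218.32°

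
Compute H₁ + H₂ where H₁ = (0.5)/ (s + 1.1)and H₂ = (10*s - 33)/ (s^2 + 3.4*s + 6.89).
Parallel: H = H₁ + H₂ = (n₁·d₂ + n₂·d₁)/(d₁·d₂).
n₁·d₂ = 0.5*s^2 + 1.7*s + 3.445. n₂·d₁ = 10*s^2 - 22*s - 36.3. Sum = 10.5*s^2 - 20.3*s - 32.855. d₁·d₂ = s^3 + 4.5*s^2 + 10.63*s + 7.579.
H(s) = (10.5*s^2 - 20.3*s - 32.855)/(s^3 + 4.5*s^2 + 10.63*s + 7.579)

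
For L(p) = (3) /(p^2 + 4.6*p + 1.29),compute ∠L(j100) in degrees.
Substitute p = j*100: L(j100) = -0.000299405 - 1.37744e-05j.
∠L(j100) = atan2(Im, Re) = atan2(-1.37744e-05, -0.000299405) = -177.37°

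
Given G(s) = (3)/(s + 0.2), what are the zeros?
Numerator is a nonzero constant (3) → Zeros: none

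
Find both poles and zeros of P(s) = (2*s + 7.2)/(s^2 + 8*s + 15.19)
Set denominator = 0: s^2 + 8*s + 15.19 = (s + 3.1)(s + 4.9) = 0 → Poles: -3.1, -4.9
Set numerator = 0: 2*s + 7.2 = 0 → Zeros: -3.6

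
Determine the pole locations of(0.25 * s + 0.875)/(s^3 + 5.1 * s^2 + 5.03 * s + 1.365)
Set denominator = 0: s^3 + 5.1*s^2 + 5.03*s + 1.365 = (s + 0.7)(s + 3.9)(s + 0.5) = 0 → Poles: -0.5, -0.7, -3.9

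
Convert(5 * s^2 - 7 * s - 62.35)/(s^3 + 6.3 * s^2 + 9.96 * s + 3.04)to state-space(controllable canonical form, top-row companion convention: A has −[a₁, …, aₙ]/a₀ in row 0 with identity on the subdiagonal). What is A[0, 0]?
Reachable canonical form for den = s^3 + 6.3*s^2 + 9.96*s + 3.04: top row of A = -[a₁,a₂,...,aₙ]/a₀, ones on the subdiagonal, zeros elsewhere.
A = [[-6.3, -9.96, -3.04], [1, 0, 0], [0, 1, 0]].
A[0,0] = -6.3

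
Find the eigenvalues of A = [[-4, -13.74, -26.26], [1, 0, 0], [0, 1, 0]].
Eigenvalues solve det(λI - A) = 0.
Characteristic polynomial: λ^3 + 4*λ^2 + 13.74*λ + 26.26 = 0.
Factor: (λ + 2.6)(λ^2 + 1.4*λ + 10.1) = 0.
Roots: -0.7 + 3.1j, -0.7 - 3.1j, -2.6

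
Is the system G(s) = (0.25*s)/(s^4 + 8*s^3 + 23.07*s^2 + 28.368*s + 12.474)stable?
Denominator: s^4 + 8*s^3 + 23.07*s^2 + 28.368*s + 12.474 = (s + 1.8)(s + 2.1)(s + 3)(s + 1.1). Poles: -1.1, -1.8, -2.1, -3. All Re(p)<0: Yes (stable)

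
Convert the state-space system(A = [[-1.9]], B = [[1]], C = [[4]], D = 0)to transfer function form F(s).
F(s) = C(sI - A)⁻¹B + D.
Characteristic polynomial det(sI - A) = s + 1.9.
Numerator from C·adj(sI-A)·B + D·det(sI-A) = 4.
F(s) = (4)/(s + 1.9)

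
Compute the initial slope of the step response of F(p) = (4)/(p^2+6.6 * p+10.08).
IVT: y'(0⁺) = lim_{p→∞} p²·Y(p) = lim_{p→∞} p·F(p).
deg(num) = 0, deg(den) = 2, relative degree = 2 ≥ 2, so p·F(p) → 0. Initial slope = 0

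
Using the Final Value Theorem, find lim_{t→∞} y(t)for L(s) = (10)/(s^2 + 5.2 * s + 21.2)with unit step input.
FVT: lim_{t→∞} y(t) = lim_{s→0} s*Y(s) where Y(s) = L(s)/s.
= lim_{s→0} L(s) = L(0) = num(0)/den(0) = 10/21.2 = 0.4717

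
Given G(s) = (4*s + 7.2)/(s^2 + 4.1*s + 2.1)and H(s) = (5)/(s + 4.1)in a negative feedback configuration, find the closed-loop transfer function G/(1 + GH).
Closed-loop T = G/(1+GH).
Numerator: G_num * H_den = 4*s^2 + 23.6*s + 29.52.
Denominator: G_den * H_den + G_num * H_num = (s^3 + 8.2*s^2 + 18.91*s + 8.61) + (20*s + 36) = s^3 + 8.2*s^2 + 38.91*s + 44.61.
T(s) = (4*s^2 + 23.6*s + 29.52)/(s^3 + 8.2*s^2 + 38.91*s + 44.61)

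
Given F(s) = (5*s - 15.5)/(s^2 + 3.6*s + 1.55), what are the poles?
Set denominator = 0: s^2 + 3.6*s + 1.55 = (s + 3.1)(s + 0.5) = 0 → Poles: -0.5, -3.1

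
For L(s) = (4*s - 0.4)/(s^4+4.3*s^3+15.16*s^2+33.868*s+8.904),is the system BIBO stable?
Denominator: s^4 + 4.3*s^3 + 15.16*s^2 + 33.868*s + 8.904 = (s + 2.8)(s + 0.3)(s^2 + 1.2*s + 10.6). Poles: -0.3, -0.6 + 3.2j, -0.6 - 3.2j, -2.8. All Re(p)<0: Yes (stable)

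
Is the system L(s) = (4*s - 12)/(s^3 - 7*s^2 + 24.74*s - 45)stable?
Denominator: s^3 - 7*s^2 + 24.74*s - 45 = (s - 3.6)(s^2 - 3.4*s + 12.5). Poles: 1.7 + 3.1j, 1.7 - 3.1j, 3.6. All Re(p)<0: No (unstable)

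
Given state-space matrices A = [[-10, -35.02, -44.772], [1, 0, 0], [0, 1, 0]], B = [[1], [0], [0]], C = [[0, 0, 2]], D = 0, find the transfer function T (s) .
T(s) = C(sI - A)⁻¹B + D.
Characteristic polynomial det(sI - A) = s^3 + 10*s^2 + 35.02*s + 44.772.
Numerator from C·adj(sI-A)·B + D·det(sI-A) = 2.
T(s) = (2)/(s^3 + 10*s^2 + 35.02*s + 44.772)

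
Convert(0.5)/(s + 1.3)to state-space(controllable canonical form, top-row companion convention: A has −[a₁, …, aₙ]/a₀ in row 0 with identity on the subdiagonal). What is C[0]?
Reachable canonical form: C = numerator coefficients (right-aligned, zero-padded to length n).
num = 0.5, C = [[0.5]].
C[0] = 0.5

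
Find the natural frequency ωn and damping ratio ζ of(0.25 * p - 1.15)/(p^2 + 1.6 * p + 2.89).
Underdamped: complex pole -0.8 + 1.5j. ωn = |pole| = 1.7, ζ = -Re(pole)/ωn = 0.4706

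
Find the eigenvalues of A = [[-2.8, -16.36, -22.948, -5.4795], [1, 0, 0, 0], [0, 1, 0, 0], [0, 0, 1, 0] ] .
Eigenvalues solve det(λI - A) = 0.
Characteristic polynomial: λ^4 + 2.8*λ^3 + 16.36*λ^2 + 22.948*λ + 5.4795 = 0.
Factor: (λ + 0.3)(λ + 1.3)(λ^2 + 1.2*λ + 14.05) = 0.
Roots: -0.3, -0.6 + 3.7j, -0.6 - 3.7j, -1.3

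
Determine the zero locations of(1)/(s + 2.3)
Numerator is a nonzero constant (1) → Zeros: none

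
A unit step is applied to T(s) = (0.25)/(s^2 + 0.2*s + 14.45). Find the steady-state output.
FVT: lim_{t→∞} y(t) = lim_{s→0} s*Y(s) where Y(s) = T(s)/s.
= lim_{s→0} T(s) = T(0) = num(0)/den(0) = 0.25/14.45 = 0.0173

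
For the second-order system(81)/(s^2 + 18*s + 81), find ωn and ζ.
Standard form: ωn²/(s²+2ζωn·s+ωn²).
const=81=ωn² → ωn=9, s coeff=18=2ζωn → ζ=1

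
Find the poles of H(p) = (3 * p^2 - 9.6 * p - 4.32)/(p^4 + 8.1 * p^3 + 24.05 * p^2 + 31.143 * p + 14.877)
Set denominator = 0: p^4 + 8.1*p^3 + 24.05*p^2 + 31.143*p + 14.877 = (p + 2.9)(p + 1.9)(p + 1.8)(p + 1.5) = 0 → Poles: -1.5, -1.8, -1.9, -2.9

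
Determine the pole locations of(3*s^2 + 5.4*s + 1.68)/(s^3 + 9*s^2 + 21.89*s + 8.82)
Set denominator = 0: s^3 + 9*s^2 + 21.89*s + 8.82 = (s + 3.6)(s + 0.5)(s + 4.9) = 0 → Poles: -0.5, -3.6, -4.9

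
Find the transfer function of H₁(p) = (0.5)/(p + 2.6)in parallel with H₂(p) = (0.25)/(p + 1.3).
Parallel: H = H₁ + H₂ = (n₁·d₂ + n₂·d₁)/(d₁·d₂).
n₁·d₂ = 0.5*p + 0.65. n₂·d₁ = 0.25*p + 0.65. Sum = 0.75*p + 1.3. d₁·d₂ = p^2 + 3.9*p + 3.38.
H(p) = (0.75*p + 1.3)/(p^2 + 3.9*p + 3.38)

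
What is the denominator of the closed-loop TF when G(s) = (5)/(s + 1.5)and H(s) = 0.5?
Characteristic poly = G_den * H_den + G_num * H_num = (s + 1.5) + (2.5) = s + 4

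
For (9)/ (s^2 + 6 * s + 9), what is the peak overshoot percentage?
Standard form: ωn²/(s²+2ζωn·s+ωn²) → ωn = 3, ζ = 1.
ζ ≥ 1, so the response is non-oscillatory: peak overshoot = 0%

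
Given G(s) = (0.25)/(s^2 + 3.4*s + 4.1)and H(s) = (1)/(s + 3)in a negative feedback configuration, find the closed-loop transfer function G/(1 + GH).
Closed-loop T = G/(1+GH).
Numerator: G_num * H_den = 0.25*s + 0.75.
Denominator: G_den * H_den + G_num * H_num = (s^3 + 6.4*s^2 + 14.3*s + 12.3) + (0.25) = s^3 + 6.4*s^2 + 14.3*s + 12.55.
T(s) = (0.25*s + 0.75)/(s^3 + 6.4*s^2 + 14.3*s + 12.55)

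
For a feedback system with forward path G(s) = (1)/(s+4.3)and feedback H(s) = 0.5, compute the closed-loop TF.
Closed-loop T = G/(1+GH).
Numerator: G_num * H_den = 1.
Denominator: G_den * H_den + G_num * H_num = (s + 4.3) + (0.5) = s + 4.8.
T(s) = (1)/(s + 4.8)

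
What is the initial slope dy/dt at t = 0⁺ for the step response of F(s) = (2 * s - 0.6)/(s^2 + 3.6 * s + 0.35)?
IVT: y'(0⁺) = lim_{s→∞} s²·Y(s) = lim_{s→∞} s·F(s).
deg(num) = 1, deg(den) = 2, relative degree = 1, so s·F(s) → (leading num)/(leading den) = 2/1 = 2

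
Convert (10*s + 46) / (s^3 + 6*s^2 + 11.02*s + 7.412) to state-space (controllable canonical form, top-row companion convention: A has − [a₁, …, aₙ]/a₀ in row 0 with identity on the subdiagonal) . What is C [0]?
Reachable canonical form: C = numerator coefficients (right-aligned, zero-padded to length n).
num = 10*s + 46, C = [[0, 10, 46]].
C[0] = 0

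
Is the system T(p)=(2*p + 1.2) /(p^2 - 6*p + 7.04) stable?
Denominator: p^2 - 6*p + 7.04 = (p - 4.4)(p - 1.6). Poles: 1.6, 4.4. All Re(p)<0: No (unstable)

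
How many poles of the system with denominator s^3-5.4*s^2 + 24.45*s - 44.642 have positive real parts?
s^3 - 5.4*s^2 + 24.45*s - 44.642 = (s - 2.6)(s^2 - 2.8*s + 17.17). Poles: 1.4 + 3.9j, 1.4 - 3.9j, 2.6. RHP poles (Re>0): 3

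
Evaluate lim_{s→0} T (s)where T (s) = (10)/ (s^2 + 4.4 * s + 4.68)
DC gain = T(0) = num(0)/den(0) = 10/4.68 = 2.137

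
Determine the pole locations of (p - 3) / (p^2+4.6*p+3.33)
Set denominator = 0: p^2 + 4.6*p + 3.33 = (p + 0.9)(p + 3.7) = 0 → Poles: -0.9, -3.7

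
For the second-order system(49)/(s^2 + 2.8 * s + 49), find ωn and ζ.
Standard form: ωn²/(s²+2ζωn·s+ωn²).
const=49=ωn² → ωn=7, s coeff=2.8=2ζωn → ζ=0.2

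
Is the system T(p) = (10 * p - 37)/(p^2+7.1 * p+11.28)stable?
Denominator: p^2 + 7.1*p + 11.28 = (p + 4.7)(p + 2.4). Poles: -2.4, -4.7. All Re(p)<0: Yes (stable)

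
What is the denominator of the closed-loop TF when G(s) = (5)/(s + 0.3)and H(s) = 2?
Characteristic poly = G_den * H_den + G_num * H_num = (s + 0.3) + (10) = s + 10.3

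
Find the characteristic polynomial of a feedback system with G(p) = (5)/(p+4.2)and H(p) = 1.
Characteristic poly = G_den * H_den + G_num * H_num = (p + 4.2) + (5) = p + 9.2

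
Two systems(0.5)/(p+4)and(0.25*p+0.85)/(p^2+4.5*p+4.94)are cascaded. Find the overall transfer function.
Series: H = H₁ · H₂ = (n₁·n₂)/(d₁·d₂).
Num: n₁·n₂ = 0.125*p + 0.425. Den: d₁·d₂ = p^3 + 8.5*p^2 + 22.94*p + 19.76.
H(p) = (0.125*p + 0.425)/(p^3 + 8.5*p^2 + 22.94*p + 19.76)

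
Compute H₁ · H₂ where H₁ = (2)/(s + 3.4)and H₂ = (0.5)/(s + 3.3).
Series: H = H₁ · H₂ = (n₁·n₂)/(d₁·d₂).
Num: n₁·n₂ = 1. Den: d₁·d₂ = s^2 + 6.7*s + 11.22.
H(s) = (1)/(s^2 + 6.7*s + 11.22)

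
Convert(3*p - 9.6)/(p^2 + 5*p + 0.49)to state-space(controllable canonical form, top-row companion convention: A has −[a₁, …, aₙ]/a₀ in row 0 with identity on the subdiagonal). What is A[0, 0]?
Reachable canonical form for den = p^2 + 5*p + 0.49: top row of A = -[a₁,a₂,...,aₙ]/a₀, ones on the subdiagonal, zeros elsewhere.
A = [[-5, -0.49], [1, 0]].
A[0,0] = -5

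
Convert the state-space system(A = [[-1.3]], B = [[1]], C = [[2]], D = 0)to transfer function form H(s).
H(s) = C(sI - A)⁻¹B + D.
Characteristic polynomial det(sI - A) = s + 1.3.
Numerator from C·adj(sI-A)·B + D·det(sI-A) = 2.
H(s) = (2)/(s + 1.3)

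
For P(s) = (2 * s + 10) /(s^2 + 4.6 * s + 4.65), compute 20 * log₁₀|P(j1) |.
Substitute s = j*1: P(j1) = 1.32531 - 1.12231j.
|P(j1)| = sqrt(Re² + Im²) = 1.737.
20*log₁₀(1.737) = 4.79 dB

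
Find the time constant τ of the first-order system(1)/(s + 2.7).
First-order system: τ = -1/pole. Pole = -2.7. τ = -1/(-2.7) = 0.3704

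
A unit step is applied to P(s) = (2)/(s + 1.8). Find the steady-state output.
FVT: lim_{t→∞} y(t) = lim_{s→0} s*Y(s) where Y(s) = P(s)/s.
= lim_{s→0} P(s) = P(0) = num(0)/den(0) = 2/1.8 = 1.111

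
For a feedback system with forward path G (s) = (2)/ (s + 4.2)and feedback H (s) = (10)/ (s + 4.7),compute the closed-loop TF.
Closed-loop T = G/(1+GH).
Numerator: G_num * H_den = 2*s + 9.4.
Denominator: G_den * H_den + G_num * H_num = (s^2 + 8.9*s + 19.74) + (20) = s^2 + 8.9*s + 39.74.
T(s) = (2*s + 9.4)/(s^2 + 8.9*s + 39.74)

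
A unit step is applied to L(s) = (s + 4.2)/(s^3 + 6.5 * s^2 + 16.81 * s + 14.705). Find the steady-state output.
FVT: lim_{t→∞} y(t) = lim_{s→0} s*Y(s) where Y(s) = L(s)/s.
= lim_{s→0} L(s) = L(0) = num(0)/den(0) = 4.2/14.705 = 0.2856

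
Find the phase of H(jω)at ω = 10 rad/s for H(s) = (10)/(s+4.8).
Substitute s = j*10: H(j10) = 0.390117 - 0.812744j.
∠H(j10) = atan2(Im, Re) = atan2(-0.812744, 0.390117) = -64.36°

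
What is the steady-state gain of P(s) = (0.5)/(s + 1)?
DC gain = P(0) = num(0)/den(0) = 0.5/1 = 0.5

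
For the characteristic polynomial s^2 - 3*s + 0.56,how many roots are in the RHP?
s^2 - 3*s + 0.56 = (s - 0.2)(s - 2.8). Poles: 0.2, 2.8. RHP poles (Re>0): 2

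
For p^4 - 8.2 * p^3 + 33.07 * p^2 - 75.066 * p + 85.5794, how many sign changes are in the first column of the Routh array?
Routh array:
p^4: [1, 33.07, 85.5794]; p^3: [-8.2, -75.066]; p^2: [23.9156, 85.5794]; p^1: [-45.7232]; p^0: [85.5794]
First column: [1, -8.2, 23.9156, -45.7232, 85.5794]. Sign changes = 4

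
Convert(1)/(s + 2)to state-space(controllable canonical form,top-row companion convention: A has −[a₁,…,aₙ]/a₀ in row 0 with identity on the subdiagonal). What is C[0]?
Reachable canonical form: C = numerator coefficients (right-aligned, zero-padded to length n).
num = 1, C = [[1]].
C[0] = 1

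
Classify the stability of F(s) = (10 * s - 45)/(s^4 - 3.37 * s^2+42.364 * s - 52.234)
Denominator: s^4 - 3.37*s^2 + 42.364*s - 52.234 = (s + 4.1)(s - 1.3)(s^2 - 2.8*s + 9.8). Poles: -4.1, 1.3, 1.4 + 2.8j, 1.4 - 2.8j. Unstable (3 pole(s) in RHP)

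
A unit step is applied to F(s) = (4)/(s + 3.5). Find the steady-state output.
FVT: lim_{t→∞} y(t) = lim_{s→0} s*Y(s) where Y(s) = F(s)/s.
= lim_{s→0} F(s) = F(0) = num(0)/den(0) = 4/3.5 = 1.143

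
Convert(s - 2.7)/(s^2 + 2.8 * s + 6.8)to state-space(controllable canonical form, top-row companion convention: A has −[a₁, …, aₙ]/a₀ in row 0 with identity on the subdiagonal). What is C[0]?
Reachable canonical form: C = numerator coefficients (right-aligned, zero-padded to length n).
num = s - 2.7, C = [[1, -2.7]].
C[0] = 1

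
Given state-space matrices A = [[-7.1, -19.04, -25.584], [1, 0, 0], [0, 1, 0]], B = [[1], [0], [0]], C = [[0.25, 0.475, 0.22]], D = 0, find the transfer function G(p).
G(p) = C(pI - A)⁻¹B + D.
Characteristic polynomial det(pI - A) = p^3 + 7.1*p^2 + 19.04*p + 25.584.
Numerator from C·adj(pI-A)·B + D·det(pI-A) = 0.25*p^2 + 0.475*p + 0.22.
G(p) = (0.25*p^2 + 0.475*p + 0.22)/(p^3 + 7.1*p^2 + 19.04*p + 25.584)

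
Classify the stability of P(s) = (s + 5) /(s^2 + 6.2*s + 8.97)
Denominator: s^2 + 6.2*s + 8.97 = (s + 3.9)(s + 2.3). Poles: -2.3, -3.9. Stable (all poles in LHP)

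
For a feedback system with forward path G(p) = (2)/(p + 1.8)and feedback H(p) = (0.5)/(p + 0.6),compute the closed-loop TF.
Closed-loop T = G/(1+GH).
Numerator: G_num * H_den = 2*p + 1.2.
Denominator: G_den * H_den + G_num * H_num = (p^2 + 2.4*p + 1.08) + (1) = p^2 + 2.4*p + 2.08.
T(p) = (2*p + 1.2)/(p^2 + 2.4*p + 2.08)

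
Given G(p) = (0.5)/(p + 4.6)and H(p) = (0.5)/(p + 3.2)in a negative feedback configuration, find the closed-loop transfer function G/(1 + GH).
Closed-loop T = G/(1+GH).
Numerator: G_num * H_den = 0.5*p + 1.6.
Denominator: G_den * H_den + G_num * H_num = (p^2 + 7.8*p + 14.72) + (0.25) = p^2 + 7.8*p + 14.97.
T(p) = (0.5*p + 1.6)/(p^2 + 7.8*p + 14.97)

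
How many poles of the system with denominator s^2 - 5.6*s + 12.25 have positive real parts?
Poles: 2.8 + 2.1j, 2.8 - 2.1j. RHP poles (Re>0): 2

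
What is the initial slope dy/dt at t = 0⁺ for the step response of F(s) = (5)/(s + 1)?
IVT: y'(0⁺) = lim_{s→∞} s²·Y(s) = lim_{s→∞} s·F(s).
deg(num) = 0, deg(den) = 1, relative degree = 1, so s·F(s) → (leading num)/(leading den) = 5/1 = 5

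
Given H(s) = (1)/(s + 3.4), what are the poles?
Set denominator = 0: s + 3.4 = 0 → Poles: -3.4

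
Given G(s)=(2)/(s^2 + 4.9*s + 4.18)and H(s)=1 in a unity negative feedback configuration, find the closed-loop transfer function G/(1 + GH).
Closed-loop T = G/(1+GH).
Numerator: G_num * H_den = 2.
Denominator: G_den * H_den + G_num * H_num = (s^2 + 4.9*s + 4.18) + (2) = s^2 + 4.9*s + 6.18.
T(s) = (2)/(s^2 + 4.9*s + 6.18)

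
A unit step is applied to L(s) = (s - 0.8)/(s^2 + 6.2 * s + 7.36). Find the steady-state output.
FVT: lim_{t→∞} y(t) = lim_{s→0} s*Y(s) where Y(s) = L(s)/s.
= lim_{s→0} L(s) = L(0) = num(0)/den(0) = -0.8/7.36 = -0.1087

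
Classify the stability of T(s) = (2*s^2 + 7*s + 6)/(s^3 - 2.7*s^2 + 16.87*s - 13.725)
Denominator: s^3 - 2.7*s^2 + 16.87*s - 13.725 = (s - 0.9)(s^2 - 1.8*s + 15.25). Poles: 0.9, 0.9 + 3.8j, 0.9 - 3.8j. Unstable (3 pole(s) in RHP)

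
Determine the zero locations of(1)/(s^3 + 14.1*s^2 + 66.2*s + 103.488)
Numerator is a nonzero constant (1) → Zeros: none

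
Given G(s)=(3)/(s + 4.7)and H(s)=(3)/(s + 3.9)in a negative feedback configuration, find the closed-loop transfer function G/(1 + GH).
Closed-loop T = G/(1+GH).
Numerator: G_num * H_den = 3*s + 11.7.
Denominator: G_den * H_den + G_num * H_num = (s^2 + 8.6*s + 18.33) + (9) = s^2 + 8.6*s + 27.33.
T(s) = (3*s + 11.7)/(s^2 + 8.6*s + 27.33)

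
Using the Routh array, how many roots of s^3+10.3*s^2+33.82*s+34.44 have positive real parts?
Routh array:
s^3: [1, 33.82]; s^2: [10.3, 34.44]; s^1: [30.4763]; s^0: [34.44]
First column: [1, 10.3, 30.4763, 34.44]. Sign changes = RHP roots = 0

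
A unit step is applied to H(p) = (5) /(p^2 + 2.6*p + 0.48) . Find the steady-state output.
FVT: lim_{t→∞} y(t) = lim_{p→0} p*Y(p) where Y(p) = H(p)/p.
= lim_{p→0} H(p) = H(0) = num(0)/den(0) = 5/0.48 = 10.42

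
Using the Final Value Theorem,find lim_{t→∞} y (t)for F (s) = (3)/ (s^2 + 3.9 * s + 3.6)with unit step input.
FVT: lim_{t→∞} y(t) = lim_{s→0} s*Y(s) where Y(s) = F(s)/s.
= lim_{s→0} F(s) = F(0) = num(0)/den(0) = 3/3.6 = 0.8333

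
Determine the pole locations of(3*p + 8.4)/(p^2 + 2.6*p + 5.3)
Set denominator = 0: p^2 + 2.6*p + 5.3 = 0 → Poles: -1.3 + 1.9j, -1.3 - 1.9j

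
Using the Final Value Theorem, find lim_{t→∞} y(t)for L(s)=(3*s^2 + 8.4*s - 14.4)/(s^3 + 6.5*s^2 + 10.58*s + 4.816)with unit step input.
FVT: lim_{t→∞} y(t) = lim_{s→0} s*Y(s) where Y(s) = L(s)/s.
= lim_{s→0} L(s) = L(0) = num(0)/den(0) = -14.4/4.816 = -2.99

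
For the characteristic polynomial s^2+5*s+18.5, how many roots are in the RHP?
Poles: -2.5 + 3.5j, -2.5 - 3.5j. RHP poles (Re>0): 0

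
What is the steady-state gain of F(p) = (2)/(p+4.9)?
DC gain = F(0) = num(0)/den(0) = 2/4.9 = 0.4082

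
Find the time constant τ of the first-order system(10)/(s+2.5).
First-order system: τ = -1/pole. Pole = -2.5. τ = -1/(-2.5) = 0.4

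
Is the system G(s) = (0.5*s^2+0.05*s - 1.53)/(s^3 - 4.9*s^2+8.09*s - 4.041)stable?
Denominator: s^3 - 4.9*s^2 + 8.09*s - 4.041 = (s - 0.9)(s^2 - 4*s + 4.49). Poles: 0.9, 2 + 0.7j, 2 - 0.7j. All Re(p)<0: No (unstable)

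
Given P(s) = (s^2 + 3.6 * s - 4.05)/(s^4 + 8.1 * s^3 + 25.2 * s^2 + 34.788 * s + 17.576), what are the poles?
Set denominator = 0: s^4 + 8.1*s^3 + 25.2*s^2 + 34.788*s + 17.576 = (s + 1.3)(s + 2)(s^2 + 4.8*s + 6.76) = 0 → Poles: -1.3, -2, -2.4 + 1j, -2.4 - 1j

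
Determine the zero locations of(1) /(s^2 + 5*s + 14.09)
Numerator is a nonzero constant (1) → Zeros: none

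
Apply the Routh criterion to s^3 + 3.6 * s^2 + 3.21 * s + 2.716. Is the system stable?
Routh array:
s^3: [1, 3.21]; s^2: [3.6, 2.716]; s^1: [2.45556]; s^0: [2.716]
First column: [1, 3.6, 2.45556, 2.716]. Sign changes = 0.
Yes, stable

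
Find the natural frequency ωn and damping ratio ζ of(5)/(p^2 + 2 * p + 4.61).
Underdamped: complex pole -1 + 1.9j. ωn = |pole| = 2.147, ζ = -Re(pole)/ωn = 0.4657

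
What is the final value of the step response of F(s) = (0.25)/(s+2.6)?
FVT: lim_{t→∞} y(t) = lim_{s→0} s*Y(s) where Y(s) = F(s)/s.
= lim_{s→0} F(s) = F(0) = num(0)/den(0) = 0.25/2.6 = 0.09615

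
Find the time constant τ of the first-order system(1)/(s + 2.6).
First-order system: τ = -1/pole. Pole = -2.6. τ = -1/(-2.6) = 0.3846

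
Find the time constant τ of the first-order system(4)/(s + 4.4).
First-order system: τ = -1/pole. Pole = -4.4. τ = -1/(-4.4) = 0.2273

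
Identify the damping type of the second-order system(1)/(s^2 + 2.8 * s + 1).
Standard form: ωn²/(s²+2ζωn·s+ωn²) gives ωn=1, ζ=1.4.
Overdamped (ζ = 1.4 > 1)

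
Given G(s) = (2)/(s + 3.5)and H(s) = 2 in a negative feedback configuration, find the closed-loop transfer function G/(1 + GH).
Closed-loop T = G/(1+GH).
Numerator: G_num * H_den = 2.
Denominator: G_den * H_den + G_num * H_num = (s + 3.5) + (4) = s + 7.5.
T(s) = (2)/(s + 7.5)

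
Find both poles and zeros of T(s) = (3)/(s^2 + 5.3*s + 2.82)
Set denominator = 0: s^2 + 5.3*s + 2.82 = (s + 0.6)(s + 4.7) = 0 → Poles: -0.6, -4.7
Numerator is a nonzero constant (3) → Zeros: none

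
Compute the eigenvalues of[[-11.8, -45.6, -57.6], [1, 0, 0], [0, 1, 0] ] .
Eigenvalues solve det(λI - A) = 0.
Characteristic polynomial: λ^3 + 11.8*λ^2 + 45.6*λ + 57.6 = 0.
Factor: (λ + 4.8)(λ + 3)(λ + 4) = 0.
Roots: -3, -4, -4.8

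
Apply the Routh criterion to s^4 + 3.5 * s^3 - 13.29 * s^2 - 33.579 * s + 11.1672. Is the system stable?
Routh array:
s^4: [1, -13.29, 11.1672]; s^3: [3.5, -33.579]; s^2: [-3.696, 11.1672]; s^1: [-23.004]; s^0: [11.1672]
First column: [1, 3.5, -3.696, -23.004, 11.1672]. Sign changes = 2.
No, unstable (2 RHP root(s))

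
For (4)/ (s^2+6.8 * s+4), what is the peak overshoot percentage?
Standard form: ωn²/(s²+2ζωn·s+ωn²) → ωn = 2, ζ = 1.7.
ζ ≥ 1, so the response is non-oscillatory: peak overshoot = 0%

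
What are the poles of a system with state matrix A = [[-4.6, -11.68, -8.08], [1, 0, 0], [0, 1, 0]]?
Eigenvalues solve det(λI - A) = 0.
Characteristic polynomial: λ^3 + 4.6*λ^2 + 11.68*λ + 8.08 = 0.
Factor: (λ + 1)(λ^2 + 3.6*λ + 8.08) = 0.
Roots: -1, -1.8 + 2.2j, -1.8 - 2.2j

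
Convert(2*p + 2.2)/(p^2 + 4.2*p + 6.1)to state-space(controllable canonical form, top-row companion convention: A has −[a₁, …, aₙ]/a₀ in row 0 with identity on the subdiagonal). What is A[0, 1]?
Reachable canonical form for den = p^2 + 4.2*p + 6.1: top row of A = -[a₁,a₂,...,aₙ]/a₀, ones on the subdiagonal, zeros elsewhere.
A = [[-4.2, -6.1], [1, 0]].
A[0,1] = -6.1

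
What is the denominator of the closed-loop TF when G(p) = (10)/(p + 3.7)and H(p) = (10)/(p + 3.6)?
Characteristic poly = G_den * H_den + G_num * H_num = (p^2 + 7.3*p + 13.32) + (100) = p^2 + 7.3*p + 113.32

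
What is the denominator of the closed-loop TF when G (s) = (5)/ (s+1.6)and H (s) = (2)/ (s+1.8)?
Characteristic poly = G_den * H_den + G_num * H_num = (s^2 + 3.4*s + 2.88) + (10) = s^2 + 3.4*s + 12.88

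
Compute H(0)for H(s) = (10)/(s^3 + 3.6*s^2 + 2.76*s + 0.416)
DC gain = H(0) = num(0)/den(0) = 10/0.416 = 24.04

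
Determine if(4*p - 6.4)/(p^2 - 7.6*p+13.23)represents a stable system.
Denominator: p^2 - 7.6*p + 13.23 = (p - 2.7)(p - 4.9). Poles: 2.7, 4.9. All Re(p)<0: No (unstable)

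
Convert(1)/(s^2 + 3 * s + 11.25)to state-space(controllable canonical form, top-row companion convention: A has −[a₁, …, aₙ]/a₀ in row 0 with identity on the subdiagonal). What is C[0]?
Reachable canonical form: C = numerator coefficients (right-aligned, zero-padded to length n).
num = 1, C = [[0, 1]].
C[0] = 0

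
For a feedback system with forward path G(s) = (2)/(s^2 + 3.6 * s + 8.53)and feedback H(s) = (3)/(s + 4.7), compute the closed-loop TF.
Closed-loop T = G/(1+GH).
Numerator: G_num * H_den = 2*s + 9.4.
Denominator: G_den * H_den + G_num * H_num = (s^3 + 8.3*s^2 + 25.45*s + 40.091) + (6) = s^3 + 8.3*s^2 + 25.45*s + 46.091.
T(s) = (2*s + 9.4)/(s^3 + 8.3*s^2 + 25.45*s + 46.091)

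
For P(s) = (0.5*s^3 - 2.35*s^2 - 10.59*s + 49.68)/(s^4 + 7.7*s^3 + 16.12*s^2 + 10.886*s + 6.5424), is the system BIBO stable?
Denominator: s^4 + 7.7*s^3 + 16.12*s^2 + 10.886*s + 6.5424 = (s + 4.7)(s + 2.4)(s^2 + 0.6*s + 0.58). Poles: -0.3 + 0.7j, -0.3 - 0.7j, -2.4, -4.7. All Re(p)<0: Yes (stable)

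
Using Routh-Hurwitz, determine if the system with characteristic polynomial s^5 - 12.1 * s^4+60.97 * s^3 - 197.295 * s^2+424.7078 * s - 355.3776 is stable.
Routh array:
s^5: [1, 60.97, 424.7078]; s^4: [-12.1, -197.295, -355.3776]; s^3: [44.6646, 395.338]; s^2: [-90.1949, -355.3776]; s^1: [219.354]; s^0: [-355.3776]
First column: [1, -12.1, 44.6646, -90.1949, 219.354, -355.3776]. Sign changes = 5.
No, unstable (5 RHP root(s))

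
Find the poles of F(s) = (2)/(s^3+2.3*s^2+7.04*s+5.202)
Set denominator = 0: s^3 + 2.3*s^2 + 7.04*s + 5.202 = (s + 0.9)(s^2 + 1.4*s + 5.78) = 0 → Poles: -0.7 + 2.3j, -0.7 - 2.3j, -0.9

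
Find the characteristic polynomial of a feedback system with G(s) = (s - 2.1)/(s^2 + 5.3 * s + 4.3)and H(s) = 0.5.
Characteristic poly = G_den * H_den + G_num * H_num = (s^2 + 5.3*s + 4.3) + (0.5*s - 1.05) = s^2 + 5.8*s + 3.25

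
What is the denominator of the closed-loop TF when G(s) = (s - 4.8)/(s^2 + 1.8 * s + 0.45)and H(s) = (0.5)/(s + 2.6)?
Characteristic poly = G_den * H_den + G_num * H_num = (s^3 + 4.4*s^2 + 5.13*s + 1.17) + (0.5*s - 2.4) = s^3 + 4.4*s^2 + 5.63*s - 1.23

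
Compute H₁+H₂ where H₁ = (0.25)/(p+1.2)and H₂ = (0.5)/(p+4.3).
Parallel: H = H₁ + H₂ = (n₁·d₂ + n₂·d₁)/(d₁·d₂).
n₁·d₂ = 0.25*p + 1.075. n₂·d₁ = 0.5*p + 0.6. Sum = 0.75*p + 1.675. d₁·d₂ = p^2 + 5.5*p + 5.16.
H(p) = (0.75*p + 1.675)/(p^2 + 5.5*p + 5.16)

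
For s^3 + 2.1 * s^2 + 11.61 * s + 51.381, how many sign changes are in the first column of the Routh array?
Routh array:
s^3: [1, 11.61]; s^2: [2.1, 51.381]; s^1: [-12.8571]; s^0: [51.381]
First column: [1, 2.1, -12.8571, 51.381]. Sign changes = 2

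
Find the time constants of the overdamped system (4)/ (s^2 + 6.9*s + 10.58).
Overdamped: real poles at -2.3, -4.6. τ = -1/pole → τ₁ = 0.4348, τ₂ = 0.2174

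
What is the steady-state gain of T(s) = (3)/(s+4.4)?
DC gain = T(0) = num(0)/den(0) = 3/4.4 = 0.6818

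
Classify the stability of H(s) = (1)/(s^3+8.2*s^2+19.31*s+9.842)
Denominator: s^3 + 8.2*s^2 + 19.31*s + 9.842 = (s + 3.7)(s + 0.7)(s + 3.8). Poles: -0.7, -3.7, -3.8. Stable (all poles in LHP)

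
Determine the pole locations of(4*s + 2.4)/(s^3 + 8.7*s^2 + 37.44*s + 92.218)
Set denominator = 0: s^3 + 8.7*s^2 + 37.44*s + 92.218 = (s + 4.9)(s^2 + 3.8*s + 18.82) = 0 → Poles: -1.9 + 3.9j, -1.9 - 3.9j, -4.9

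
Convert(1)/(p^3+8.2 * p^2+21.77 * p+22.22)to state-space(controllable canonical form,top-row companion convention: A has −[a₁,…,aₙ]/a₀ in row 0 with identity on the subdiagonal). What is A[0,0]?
Reachable canonical form for den = p^3 + 8.2*p^2 + 21.77*p + 22.22: top row of A = -[a₁,a₂,...,aₙ]/a₀, ones on the subdiagonal, zeros elsewhere.
A = [[-8.2, -21.77, -22.22], [1, 0, 0], [0, 1, 0]].
A[0,0] = -8.2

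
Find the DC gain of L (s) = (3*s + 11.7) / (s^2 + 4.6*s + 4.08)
DC gain = L(0) = num(0)/den(0) = 11.7/4.08 = 2.868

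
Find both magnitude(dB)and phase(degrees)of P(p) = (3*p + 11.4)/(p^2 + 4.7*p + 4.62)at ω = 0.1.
Substitute p = j*0.1: P(j0.1) = 2.45401 - 0.185116j.
|P| = 20*log₁₀(sqrt(Re²+Im²)) = 7.82 dB.
∠P = atan2(Im, Re) = -4.31°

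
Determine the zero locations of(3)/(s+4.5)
Numerator is a nonzero constant (3) → Zeros: none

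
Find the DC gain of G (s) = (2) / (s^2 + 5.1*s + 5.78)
DC gain = G(0) = num(0)/den(0) = 2/5.78 = 0.346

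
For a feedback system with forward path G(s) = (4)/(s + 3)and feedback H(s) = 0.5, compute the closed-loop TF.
Closed-loop T = G/(1+GH).
Numerator: G_num * H_den = 4.
Denominator: G_den * H_den + G_num * H_num = (s + 3) + (2) = s + 5.
T(s) = (4)/(s + 5)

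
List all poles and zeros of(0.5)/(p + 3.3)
Set denominator = 0: p + 3.3 = 0 → Poles: -3.3
Numerator is a nonzero constant (0.5) → Zeros: none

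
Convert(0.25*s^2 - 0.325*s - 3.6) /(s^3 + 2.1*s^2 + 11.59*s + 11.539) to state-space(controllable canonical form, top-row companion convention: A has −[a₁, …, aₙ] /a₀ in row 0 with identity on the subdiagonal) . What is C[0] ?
Reachable canonical form: C = numerator coefficients (right-aligned, zero-padded to length n).
num = 0.25*s^2 - 0.325*s - 3.6, C = [[0.25, -0.325, -3.6]].
C[0] = 0.25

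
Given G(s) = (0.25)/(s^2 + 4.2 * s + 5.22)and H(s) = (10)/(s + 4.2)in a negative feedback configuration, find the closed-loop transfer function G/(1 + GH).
Closed-loop T = G/(1+GH).
Numerator: G_num * H_den = 0.25*s + 1.05.
Denominator: G_den * H_den + G_num * H_num = (s^3 + 8.4*s^2 + 22.86*s + 21.924) + (2.5) = s^3 + 8.4*s^2 + 22.86*s + 24.424.
T(s) = (0.25*s + 1.05)/(s^3 + 8.4*s^2 + 22.86*s + 24.424)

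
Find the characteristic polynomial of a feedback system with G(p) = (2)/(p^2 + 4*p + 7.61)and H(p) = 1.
Characteristic poly = G_den * H_den + G_num * H_num = (p^2 + 4*p + 7.61) + (2) = p^2 + 4*p + 9.61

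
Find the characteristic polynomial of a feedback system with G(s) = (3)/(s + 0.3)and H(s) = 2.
Characteristic poly = G_den * H_den + G_num * H_num = (s + 0.3) + (6) = s + 6.3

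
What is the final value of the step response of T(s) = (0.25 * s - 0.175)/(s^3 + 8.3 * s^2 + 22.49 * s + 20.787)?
FVT: lim_{t→∞} y(t) = lim_{s→0} s*Y(s) where Y(s) = T(s)/s.
= lim_{s→0} T(s) = T(0) = num(0)/den(0) = -0.175/20.787 = -0.008419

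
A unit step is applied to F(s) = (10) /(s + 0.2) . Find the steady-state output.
FVT: lim_{t→∞} y(t) = lim_{s→0} s*Y(s) where Y(s) = F(s)/s.
= lim_{s→0} F(s) = F(0) = num(0)/den(0) = 10/0.2 = 50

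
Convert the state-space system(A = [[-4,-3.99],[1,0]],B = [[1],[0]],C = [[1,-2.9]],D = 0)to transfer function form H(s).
H(s) = C(sI - A)⁻¹B + D.
Characteristic polynomial det(sI - A) = s^2 + 4*s + 3.99.
Numerator from C·adj(sI-A)·B + D·det(sI-A) = s - 2.9.
H(s) = (s - 2.9)/(s^2 + 4*s + 3.99)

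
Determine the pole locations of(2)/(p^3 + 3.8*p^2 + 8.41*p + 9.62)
Set denominator = 0: p^3 + 3.8*p^2 + 8.41*p + 9.62 = (p + 2)(p^2 + 1.8*p + 4.81) = 0 → Poles: -0.9 + 2j, -0.9 - 2j, -2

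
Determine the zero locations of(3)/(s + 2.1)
Numerator is a nonzero constant (3) → Zeros: none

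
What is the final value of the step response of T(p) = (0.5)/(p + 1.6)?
FVT: lim_{t→∞} y(t) = lim_{p→0} p*Y(p) where Y(p) = T(p)/p.
= lim_{p→0} T(p) = T(0) = num(0)/den(0) = 0.5/1.6 = 0.3125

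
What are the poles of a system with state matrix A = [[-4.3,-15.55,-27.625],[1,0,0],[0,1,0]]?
Eigenvalues solve det(λI - A) = 0.
Characteristic polynomial: λ^3 + 4.3*λ^2 + 15.55*λ + 27.625 = 0.
Factor: (λ + 2.5)(λ^2 + 1.8*λ + 11.05) = 0.
Roots: -0.9 + 3.2j, -0.9 - 3.2j, -2.5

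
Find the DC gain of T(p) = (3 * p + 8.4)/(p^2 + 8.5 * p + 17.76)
DC gain = T(0) = num(0)/den(0) = 8.4/17.76 = 0.473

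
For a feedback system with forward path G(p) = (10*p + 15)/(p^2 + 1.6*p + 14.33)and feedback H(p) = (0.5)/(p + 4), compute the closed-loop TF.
Closed-loop T = G/(1+GH).
Numerator: G_num * H_den = 10*p^2 + 55*p + 60.
Denominator: G_den * H_den + G_num * H_num = (p^3 + 5.6*p^2 + 20.73*p + 57.32) + (5*p + 7.5) = p^3 + 5.6*p^2 + 25.73*p + 64.82.
T(p) = (10*p^2 + 55*p + 60)/(p^3 + 5.6*p^2 + 25.73*p + 64.82)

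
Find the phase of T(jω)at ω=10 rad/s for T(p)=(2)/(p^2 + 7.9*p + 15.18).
Substitute p = j*10: T(j10) = -0.0126263 - 0.0117599j.
∠T(j10) = atan2(Im, Re) = atan2(-0.0117599, -0.0126263) = -137.03°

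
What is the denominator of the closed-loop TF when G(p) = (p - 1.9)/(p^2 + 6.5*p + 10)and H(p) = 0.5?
Characteristic poly = G_den * H_den + G_num * H_num = (p^2 + 6.5*p + 10) + (0.5*p - 0.95) = p^2 + 7*p + 9.05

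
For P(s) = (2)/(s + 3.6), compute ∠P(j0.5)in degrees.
Substitute s = j*0.5: P(j0.5) = 0.545042 - 0.0757002j.
∠P(j0.5) = atan2(Im, Re) = atan2(-0.0757002, 0.545042) = -7.91°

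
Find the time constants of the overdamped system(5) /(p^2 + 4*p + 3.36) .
Overdamped: real poles at -1.2, -2.8. τ = -1/pole → τ₁ = 0.8333, τ₂ = 0.3571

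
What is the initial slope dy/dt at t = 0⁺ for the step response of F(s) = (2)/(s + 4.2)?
IVT: y'(0⁺) = lim_{s→∞} s²·Y(s) = lim_{s→∞} s·F(s).
deg(num) = 0, deg(den) = 1, relative degree = 1, so s·F(s) → (leading num)/(leading den) = 2/1 = 2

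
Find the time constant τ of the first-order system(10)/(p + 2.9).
First-order system: τ = -1/pole. Pole = -2.9. τ = -1/(-2.9) = 0.3448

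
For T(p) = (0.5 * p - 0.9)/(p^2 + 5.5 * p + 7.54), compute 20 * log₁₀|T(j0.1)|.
Substitute p = j*0.1: T(j0.1) = -0.118405 + 0.0152886j.
|T(j0.1)| = sqrt(Re² + Im²) = 0.1194.
20*log₁₀(0.1194) = -18.46 dB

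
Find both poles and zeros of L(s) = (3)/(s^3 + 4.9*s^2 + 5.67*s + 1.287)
Set denominator = 0: s^3 + 4.9*s^2 + 5.67*s + 1.287 = (s + 3.3)(s + 1.3)(s + 0.3) = 0 → Poles: -0.3, -1.3, -3.3
Numerator is a nonzero constant (3) → Zeros: none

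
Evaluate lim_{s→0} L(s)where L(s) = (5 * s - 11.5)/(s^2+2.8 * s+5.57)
DC gain = L(0) = num(0)/den(0) = -11.5/5.57 = -2.065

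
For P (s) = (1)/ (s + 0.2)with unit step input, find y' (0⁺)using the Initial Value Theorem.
IVT: y'(0⁺) = lim_{s→∞} s²·Y(s) = lim_{s→∞} s·P(s).
deg(num) = 0, deg(den) = 1, relative degree = 1, so s·P(s) → (leading num)/(leading den) = 1/1 = 1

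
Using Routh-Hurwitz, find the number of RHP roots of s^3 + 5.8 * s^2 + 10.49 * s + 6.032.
Routh array:
s^3: [1, 10.49]; s^2: [5.8, 6.032]; s^1: [9.45]; s^0: [6.032]
First column: [1, 5.8, 9.45, 6.032]. Sign changes = RHP roots = 0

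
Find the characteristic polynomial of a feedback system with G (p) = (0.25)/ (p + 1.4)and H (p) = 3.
Characteristic poly = G_den * H_den + G_num * H_num = (p + 1.4) + (0.75) = p + 2.15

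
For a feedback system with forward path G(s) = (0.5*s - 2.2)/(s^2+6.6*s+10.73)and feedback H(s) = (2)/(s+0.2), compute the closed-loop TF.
Closed-loop T = G/(1+GH).
Numerator: G_num * H_den = 0.5*s^2 - 2.1*s - 0.44.
Denominator: G_den * H_den + G_num * H_num = (s^3 + 6.8*s^2 + 12.05*s + 2.146) + (s - 4.4) = s^3 + 6.8*s^2 + 13.05*s - 2.254.
T(s) = (0.5*s^2 - 2.1*s - 0.44)/(s^3 + 6.8*s^2 + 13.05*s - 2.254)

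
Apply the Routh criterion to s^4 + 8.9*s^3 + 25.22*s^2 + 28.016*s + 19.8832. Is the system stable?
Routh array:
s^4: [1, 25.22, 19.8832]; s^3: [8.9, 28.016]; s^2: [22.0721, 19.8832]; s^1: [19.9986]; s^0: [19.8832]
First column: [1, 8.9, 22.0721, 19.9986, 19.8832]. Sign changes = 0.
Yes, stable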